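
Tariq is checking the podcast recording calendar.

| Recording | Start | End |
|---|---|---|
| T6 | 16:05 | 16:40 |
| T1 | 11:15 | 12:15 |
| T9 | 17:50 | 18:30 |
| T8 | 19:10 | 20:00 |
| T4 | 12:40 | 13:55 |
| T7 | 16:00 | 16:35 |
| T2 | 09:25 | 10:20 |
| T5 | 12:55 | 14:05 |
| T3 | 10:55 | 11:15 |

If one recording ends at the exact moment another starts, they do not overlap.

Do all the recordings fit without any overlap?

No

Sorted by start: T2, T3, T1, T4, T5, T7, T6, T9, T8.
T3 starts after T2 ends; T2 is clear from here.
T1 starts exactly when T3 ends (back-to-back, no overlap); T3 is clear from here.
T4 starts after T1 ends; T1 is clear from here.
T5 starts before T4 ends → T4 and T5 overlap.
That's a conflict, so the schedule is not conflict-free.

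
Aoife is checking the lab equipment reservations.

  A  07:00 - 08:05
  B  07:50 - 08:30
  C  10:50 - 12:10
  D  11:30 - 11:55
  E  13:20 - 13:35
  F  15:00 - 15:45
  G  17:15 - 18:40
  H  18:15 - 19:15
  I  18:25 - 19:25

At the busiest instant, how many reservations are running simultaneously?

3

Walk through starts and ends in time order (an end at T is processed before a start at T):
07:00 start A → 1
07:50 start B → 2
08:05 end A → 1
08:30 end B → 0
10:50 start C → 1
11:30 start D → 2
11:55 end D → 1
12:10 end C → 0
13:20 start E → 1
13:35 end E → 0
15:00 start F → 1
15:45 end F → 0
17:15 start G → 1
18:15 start H → 2
18:25 start I → 3
18:40 end G → 2
19:15 end H → 1
19:25 end I → 0
Peak is 3, at 18:25 (G, H, I).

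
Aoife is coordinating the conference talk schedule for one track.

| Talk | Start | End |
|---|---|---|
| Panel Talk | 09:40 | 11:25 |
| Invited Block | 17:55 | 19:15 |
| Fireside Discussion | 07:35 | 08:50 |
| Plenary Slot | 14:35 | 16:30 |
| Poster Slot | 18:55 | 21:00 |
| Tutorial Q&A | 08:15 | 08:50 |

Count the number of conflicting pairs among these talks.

2

Sorted by start: Fireside Discussion, Tutorial Q&A, Panel Talk, Plenary Slot, Invited Block, Poster Slot.
Tutorial Q&A starts before Fireside Discussion ends → Fireside Discussion and Tutorial Q&A overlap.
Panel Talk starts after Fireside Discussion ends; Fireside Discussion is clear from here.
Panel Talk starts after Tutorial Q&A ends; Tutorial Q&A is clear from here.
Plenary Slot starts after Panel Talk ends; Panel Talk is clear from here.
Invited Block starts after Plenary Slot ends; Plenary Slot is clear from here.
Poster Slot starts before Invited Block ends → Invited Block and Poster Slot overlap.
Overlapping pairs: Fireside Discussion & Tutorial Q&A, Invited Block & Poster Slot — 2 in total.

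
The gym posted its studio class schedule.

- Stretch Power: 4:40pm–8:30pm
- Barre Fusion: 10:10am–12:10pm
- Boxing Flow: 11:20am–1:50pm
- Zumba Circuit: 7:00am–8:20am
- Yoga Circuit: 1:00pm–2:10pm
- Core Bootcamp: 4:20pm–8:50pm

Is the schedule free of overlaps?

No

Sorted by start: Zumba Circuit, Barre Fusion, Boxing Flow, Yoga Circuit, Core Bootcamp, Stretch Power.
Barre Fusion starts after Zumba Circuit ends, so Zumba Circuit has no further overlaps.
Boxing Flow starts before Barre Fusion ends → Barre Fusion and Boxing Flow overlap.
That's a conflict, so the schedule is not conflict-free.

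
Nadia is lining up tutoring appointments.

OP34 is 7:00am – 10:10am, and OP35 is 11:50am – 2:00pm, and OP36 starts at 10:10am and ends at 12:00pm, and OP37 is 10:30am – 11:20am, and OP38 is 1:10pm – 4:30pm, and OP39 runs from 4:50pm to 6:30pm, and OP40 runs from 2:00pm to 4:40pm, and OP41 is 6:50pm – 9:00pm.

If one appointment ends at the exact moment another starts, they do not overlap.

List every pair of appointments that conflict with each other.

Two intervals overlap when each starts before the other ends.
Sorted by start: OP34, OP36, OP37, OP35, OP38, OP40, OP39, OP41.
OP36 starts exactly when OP34 ends (back-to-back, no overlap), so nothing later overlaps OP34 either.
OP37 starts before OP36 ends → OP36 and OP37 overlap.
OP35 starts before OP36 ends → OP36 and OP35 overlap.
OP38 starts after OP36 ends, so nothing later overlaps OP36 either.
OP35 starts after OP37 ends, so nothing later overlaps OP37 either.
OP38 starts before OP35 ends → OP35 and OP38 overlap.
OP40 starts exactly when OP35 ends (back-to-back, no overlap), so nothing later overlaps OP35 either.
OP40 starts before OP38 ends → OP38 and OP40 overlap.
OP39 starts after OP38 ends, so nothing later overlaps OP38 either.
OP39 starts after OP40 ends, so nothing later overlaps OP40 either.
OP41 starts after OP39 ends.

OP35 & OP36, OP35 & OP38, OP36 & OP37, OP38 & OP40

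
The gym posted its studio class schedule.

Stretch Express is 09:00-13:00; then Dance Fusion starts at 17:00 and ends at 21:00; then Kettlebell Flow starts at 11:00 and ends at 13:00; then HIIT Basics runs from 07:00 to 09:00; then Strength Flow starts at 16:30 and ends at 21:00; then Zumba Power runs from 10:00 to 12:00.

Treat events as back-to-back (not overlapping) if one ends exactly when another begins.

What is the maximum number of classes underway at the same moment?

Sweep the timeline, counting +1 at each start and −1 at each end (ends before starts at a tie):
07:00 start HIIT Basics → 1
09:00 end HIIT Basics → 0
09:00 start Stretch Express → 1
10:00 start Zumba Power → 2
11:00 start Kettlebell Flow → 3
12:00 end Zumba Power → 2
13:00 end Kettlebell Flow → 1
13:00 end Stretch Express → 0
16:30 start Strength Flow → 1
17:00 start Dance Fusion → 2
21:00 end Dance Fusion → 1
21:00 end Strength Flow → 0
Peak is 3, at 11:00 (Kettlebell Flow, Stretch Express, Zumba Power).

3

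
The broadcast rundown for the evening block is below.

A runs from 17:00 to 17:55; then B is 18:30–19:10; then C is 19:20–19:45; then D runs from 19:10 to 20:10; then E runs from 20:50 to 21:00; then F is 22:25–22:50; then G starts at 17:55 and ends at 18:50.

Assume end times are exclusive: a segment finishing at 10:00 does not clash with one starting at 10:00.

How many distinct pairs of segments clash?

2

Two intervals overlap when each starts before the other ends.
Sorted by start: A, G, B, D, C, E, F.
G starts exactly when A ends (back-to-back, no overlap); A is clear from here.
B starts before G ends → G and B overlap.
D starts after G ends; G is clear from here.
D starts exactly when B ends (back-to-back, no overlap); B is clear from here.
C starts before D ends → D and C overlap.
E starts after D ends; D is clear from here.
E starts after C ends; C is clear from here.
F starts after E ends.
Overlapping pairs: B & G, C & D — 2 in total.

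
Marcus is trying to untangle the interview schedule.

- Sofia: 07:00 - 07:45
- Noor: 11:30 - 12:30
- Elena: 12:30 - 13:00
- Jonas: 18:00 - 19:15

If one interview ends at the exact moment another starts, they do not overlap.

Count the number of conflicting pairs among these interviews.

Two intervals overlap when each starts before the other ends.
Sorted by start: Sofia, Noor, Elena, Jonas.
Noor starts after Sofia ends, so Sofia has no further overlaps.
Elena starts exactly when Noor ends (back-to-back, no overlap), so Noor has no further overlaps.
Jonas starts after Elena ends.
No pair overlaps.

0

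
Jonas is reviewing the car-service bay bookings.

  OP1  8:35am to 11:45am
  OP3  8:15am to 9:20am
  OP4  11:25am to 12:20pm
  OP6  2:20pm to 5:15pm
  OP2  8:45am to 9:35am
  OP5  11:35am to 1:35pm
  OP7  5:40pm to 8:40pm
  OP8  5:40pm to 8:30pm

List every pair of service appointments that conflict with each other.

Two intervals overlap when each starts before the other ends.
Sorted by start: OP3, OP1, OP2, OP4, OP5, OP6, OP7, OP8.
OP1 starts before OP3 ends → OP3 and OP1 overlap.
OP2 starts before OP3 ends → OP3 and OP2 overlap.
OP4 starts after OP3 ends, so nothing later overlaps OP3 either.
OP2 starts before OP1 ends → OP1 and OP2 overlap.
OP4 starts before OP1 ends → OP1 and OP4 overlap.
OP5 starts before OP1 ends → OP1 and OP5 overlap.
OP6 starts after OP1 ends, so nothing later overlaps OP1 either.
OP4 starts after OP2 ends, so nothing later overlaps OP2 either.
OP5 starts before OP4 ends → OP4 and OP5 overlap.
OP6 starts after OP4 ends, so nothing later overlaps OP4 either.
OP6 starts after OP5 ends, so nothing later overlaps OP5 either.
OP7 starts after OP6 ends, so nothing later overlaps OP6 either.
OP8 starts before OP7 ends → OP7 and OP8 overlap.

OP1 & OP2, OP1 & OP3, OP1 & OP4, OP1 & OP5, OP2 & OP3, OP4 & OP5, OP7 & OP8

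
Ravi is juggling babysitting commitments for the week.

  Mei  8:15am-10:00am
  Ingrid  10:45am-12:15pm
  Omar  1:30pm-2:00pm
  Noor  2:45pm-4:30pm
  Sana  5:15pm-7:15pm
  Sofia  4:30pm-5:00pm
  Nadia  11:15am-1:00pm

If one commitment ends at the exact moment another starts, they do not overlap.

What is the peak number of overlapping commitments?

2

Sweep the timeline, counting +1 at each start and −1 at each end (ends before starts at a tie):
8:15am start Mei → 1
10:00am end Mei → 0
10:45am start Ingrid → 1
11:15am start Nadia → 2
12:15pm end Ingrid → 1
1:00pm end Nadia → 0
1:30pm start Omar → 1
2:00pm end Omar → 0
2:45pm start Noor → 1
4:30pm end Noor → 0
4:30pm start Sofia → 1
5:00pm end Sofia → 0
5:15pm start Sana → 1
7:15pm end Sana → 0
Peak is 2, at 11:15am (Ingrid, Nadia).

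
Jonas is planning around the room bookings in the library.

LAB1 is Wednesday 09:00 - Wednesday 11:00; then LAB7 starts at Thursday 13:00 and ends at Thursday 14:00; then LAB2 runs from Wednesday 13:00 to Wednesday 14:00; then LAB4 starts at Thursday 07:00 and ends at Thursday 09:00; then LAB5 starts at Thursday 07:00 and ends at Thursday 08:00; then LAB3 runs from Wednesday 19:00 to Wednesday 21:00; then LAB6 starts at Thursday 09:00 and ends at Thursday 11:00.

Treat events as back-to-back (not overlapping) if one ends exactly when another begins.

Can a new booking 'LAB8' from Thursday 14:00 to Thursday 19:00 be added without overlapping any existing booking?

Yes — the slot is free

LAB1: ends Wednesday 11:00 at or before LAB8 starts Thursday 14:00 → clear.
LAB2: ends Wednesday 14:00 at or before LAB8 starts Thursday 14:00 → clear.
LAB3: ends Wednesday 21:00 at or before LAB8 starts Thursday 14:00 → clear.
LAB4: ends Thursday 09:00 at or before LAB8 starts Thursday 14:00 → clear.
LAB5: ends Thursday 08:00 at or before LAB8 starts Thursday 14:00 → clear.
LAB6: ends Thursday 11:00 at or before LAB8 starts Thursday 14:00 → clear.
LAB7: ends Thursday 14:00 at or before LAB8 starts Thursday 14:00 → clear.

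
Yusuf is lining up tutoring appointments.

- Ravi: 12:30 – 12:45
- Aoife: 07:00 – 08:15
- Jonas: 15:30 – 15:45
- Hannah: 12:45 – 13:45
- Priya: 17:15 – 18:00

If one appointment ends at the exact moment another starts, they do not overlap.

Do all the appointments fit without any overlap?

Sorted by start: Aoife, Ravi, Hannah, Jonas, Priya.
Ravi starts after Aoife ends, so Aoife has no further overlaps.
Hannah starts exactly when Ravi ends (back-to-back, no overlap), so Ravi has no further overlaps.
Jonas starts after Hannah ends, so Hannah has no further overlaps.
Priya starts after Jonas ends.
Every pair is clear; the schedule has no overlaps.

Yes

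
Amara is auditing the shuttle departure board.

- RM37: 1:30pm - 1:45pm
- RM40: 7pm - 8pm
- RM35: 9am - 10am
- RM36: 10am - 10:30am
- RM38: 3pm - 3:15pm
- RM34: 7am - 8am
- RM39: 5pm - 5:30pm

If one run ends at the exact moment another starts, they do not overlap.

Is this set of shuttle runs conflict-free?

Check each pair: they overlap iff neither finishes before the other starts.
Sorted by start: RM34, RM35, RM36, RM37, RM38, RM39, RM40.
RM35 starts after RM34 ends, so nothing later overlaps RM34 either.
RM36 starts exactly when RM35 ends (back-to-back, no overlap), so nothing later overlaps RM35 either.
RM37 starts after RM36 ends, so nothing later overlaps RM36 either.
RM38 starts after RM37 ends, so nothing later overlaps RM37 either.
RM39 starts after RM38 ends, so nothing later overlaps RM38 either.
RM40 starts after RM39 ends.
Every pair is clear; the schedule has no overlaps.

Yes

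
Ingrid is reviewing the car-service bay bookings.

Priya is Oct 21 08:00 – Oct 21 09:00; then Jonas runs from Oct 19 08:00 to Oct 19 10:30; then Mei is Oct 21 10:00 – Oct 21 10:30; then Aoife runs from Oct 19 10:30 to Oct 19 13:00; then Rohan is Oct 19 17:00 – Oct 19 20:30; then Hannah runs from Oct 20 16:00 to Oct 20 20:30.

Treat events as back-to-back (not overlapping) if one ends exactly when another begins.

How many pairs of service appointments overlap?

0

Two intervals overlap when each starts before the other ends.
Sorted by start: Jonas, Aoife, Rohan, Hannah, Priya, Mei.
Aoife starts exactly when Jonas ends (back-to-back, no overlap); Jonas is clear from here.
Rohan starts after Aoife ends; Aoife is clear from here.
Hannah starts after Rohan ends; Rohan is clear from here.
Priya starts after Hannah ends; Hannah is clear from here.
Mei starts after Priya ends.
No pair overlaps.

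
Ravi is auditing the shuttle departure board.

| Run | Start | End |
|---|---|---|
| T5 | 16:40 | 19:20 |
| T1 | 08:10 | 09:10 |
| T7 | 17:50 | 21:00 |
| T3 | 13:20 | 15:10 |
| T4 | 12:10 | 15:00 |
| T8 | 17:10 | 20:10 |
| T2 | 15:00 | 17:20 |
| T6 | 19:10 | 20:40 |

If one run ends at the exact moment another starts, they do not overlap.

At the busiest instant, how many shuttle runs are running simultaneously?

4

Sweep the timeline, counting +1 at each start and −1 at each end (ends before starts at a tie):
08:10 start T1 → 1
09:10 end T1 → 0
12:10 start T4 → 1
13:20 start T3 → 2
15:00 end T4 → 1
15:00 start T2 → 2
15:10 end T3 → 1
16:40 start T5 → 2
17:10 start T8 → 3
17:20 end T2 → 2
17:50 start T7 → 3
19:10 start T6 → 4
19:20 end T5 → 3
20:10 end T8 → 2
20:40 end T6 → 1
21:00 end T7 → 0
Peak is 4, at 19:10 (T5, T6, T7, T8).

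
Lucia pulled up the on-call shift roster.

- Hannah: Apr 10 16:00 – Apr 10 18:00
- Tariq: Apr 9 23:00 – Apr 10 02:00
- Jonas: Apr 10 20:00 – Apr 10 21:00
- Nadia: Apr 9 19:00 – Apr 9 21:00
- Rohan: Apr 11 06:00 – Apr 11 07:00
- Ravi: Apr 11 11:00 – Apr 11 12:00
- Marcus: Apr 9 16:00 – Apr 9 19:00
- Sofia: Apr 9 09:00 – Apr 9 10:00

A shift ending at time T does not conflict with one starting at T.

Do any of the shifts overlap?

Check each pair: they overlap iff neither finishes before the other starts.
Sorted by start: Sofia, Marcus, Nadia, Tariq, Hannah, Jonas, Rohan, Ravi.
Marcus starts after Sofia ends, so nothing later overlaps Sofia either.
Nadia starts exactly when Marcus ends (back-to-back, no overlap), so nothing later overlaps Marcus either.
Tariq starts after Nadia ends, so nothing later overlaps Nadia either.
Hannah starts after Tariq ends, so nothing later overlaps Tariq either.
Jonas starts after Hannah ends, so nothing later overlaps Hannah either.
Rohan starts after Jonas ends, so nothing later overlaps Jonas either.
Ravi starts after Rohan ends.
Every pair is clear; the schedule has no overlaps.

No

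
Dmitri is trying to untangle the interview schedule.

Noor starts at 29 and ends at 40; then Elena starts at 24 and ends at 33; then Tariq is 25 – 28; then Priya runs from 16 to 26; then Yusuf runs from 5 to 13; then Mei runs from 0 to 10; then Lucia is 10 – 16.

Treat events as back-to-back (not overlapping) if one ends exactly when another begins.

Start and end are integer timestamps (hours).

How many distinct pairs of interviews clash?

Check each pair: they overlap iff neither finishes before the other starts.
Sorted by start: Mei, Yusuf, Lucia, Priya, Elena, Tariq, Noor.
Yusuf starts before Mei ends → Mei and Yusuf overlap.
Lucia starts exactly when Mei ends (back-to-back, no overlap), so Mei has no further overlaps.
Lucia starts before Yusuf ends → Yusuf and Lucia overlap.
Priya starts after Yusuf ends, so Yusuf has no further overlaps.
Priya starts exactly when Lucia ends (back-to-back, no overlap), so Lucia has no further overlaps.
Elena starts before Priya ends → Priya and Elena overlap.
Tariq starts before Priya ends → Priya and Tariq overlap.
Noor starts after Priya ends.
Tariq starts before Elena ends → Elena and Tariq overlap.
Noor starts before Elena ends → Elena and Noor overlap.
Noor starts after Tariq ends.
Overlapping pairs: Elena & Noor, Elena & Priya, Elena & Tariq, Lucia & Yusuf, Mei & Yusuf, Priya & Tariq — 6 in total.

6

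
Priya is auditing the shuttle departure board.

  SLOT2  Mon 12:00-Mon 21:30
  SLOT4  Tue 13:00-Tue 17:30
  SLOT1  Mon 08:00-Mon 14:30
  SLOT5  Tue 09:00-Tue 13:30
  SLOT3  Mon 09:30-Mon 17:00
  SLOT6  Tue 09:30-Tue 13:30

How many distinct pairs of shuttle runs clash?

Check each pair: they overlap iff neither finishes before the other starts.
Sorted by start: SLOT1, SLOT3, SLOT2, SLOT5, SLOT6, SLOT4.
SLOT3 starts before SLOT1 ends → SLOT1 and SLOT3 overlap.
SLOT2 starts before SLOT1 ends → SLOT1 and SLOT2 overlap.
SLOT5 starts after SLOT1 ends, so SLOT1 has no further overlaps.
SLOT2 starts before SLOT3 ends → SLOT3 and SLOT2 overlap.
SLOT5 starts after SLOT3 ends, so SLOT3 has no further overlaps.
SLOT5 starts after SLOT2 ends, so SLOT2 has no further overlaps.
SLOT6 starts before SLOT5 ends → SLOT5 and SLOT6 overlap.
SLOT4 starts before SLOT5 ends → SLOT5 and SLOT4 overlap.
SLOT4 starts before SLOT6 ends → SLOT6 and SLOT4 overlap.
Overlapping pairs: SLOT1 & SLOT2, SLOT1 & SLOT3, SLOT2 & SLOT3, SLOT4 & SLOT5, SLOT4 & SLOT6, SLOT5 & SLOT6 — 6 in total.

6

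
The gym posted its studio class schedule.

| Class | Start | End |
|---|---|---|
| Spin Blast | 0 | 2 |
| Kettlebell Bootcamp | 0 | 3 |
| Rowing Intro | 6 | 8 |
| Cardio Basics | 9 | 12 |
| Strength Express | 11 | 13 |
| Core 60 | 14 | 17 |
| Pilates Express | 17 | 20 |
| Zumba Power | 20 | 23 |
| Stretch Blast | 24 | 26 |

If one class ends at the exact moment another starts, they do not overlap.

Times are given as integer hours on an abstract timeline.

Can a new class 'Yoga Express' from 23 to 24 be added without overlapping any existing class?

Spin Blast: ends 2 at or before Yoga Express starts 23 → clear.
Kettlebell Bootcamp: ends 3 at or before Yoga Express starts 23 → clear.
Rowing Intro: ends 8 at or before Yoga Express starts 23 → clear.
Cardio Basics: ends 12 at or before Yoga Express starts 23 → clear.
Strength Express: ends 13 at or before Yoga Express starts 23 → clear.
Core 60: ends 17 at or before Yoga Express starts 23 → clear.
Pilates Express: ends 20 at or before Yoga Express starts 23 → clear.
Zumba Power: ends 23 at or before Yoga Express starts 23 → clear.
Stretch Blast: starts 24 at or after Yoga Express ends 24 → clear.

Yes — the slot is free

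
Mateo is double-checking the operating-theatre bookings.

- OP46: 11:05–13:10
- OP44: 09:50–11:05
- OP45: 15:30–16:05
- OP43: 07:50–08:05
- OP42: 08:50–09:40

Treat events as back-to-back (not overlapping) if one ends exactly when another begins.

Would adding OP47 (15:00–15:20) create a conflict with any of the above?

OP43: ends 08:05 at or before OP47 starts 15:00 → clear.
OP42: ends 09:40 at or before OP47 starts 15:00 → clear.
OP44: ends 11:05 at or before OP47 starts 15:00 → clear.
OP46: ends 13:10 at or before OP47 starts 15:00 → clear.
OP45: starts 15:30 at or after OP47 ends 15:20 → clear.

No — it doesn't clash with anything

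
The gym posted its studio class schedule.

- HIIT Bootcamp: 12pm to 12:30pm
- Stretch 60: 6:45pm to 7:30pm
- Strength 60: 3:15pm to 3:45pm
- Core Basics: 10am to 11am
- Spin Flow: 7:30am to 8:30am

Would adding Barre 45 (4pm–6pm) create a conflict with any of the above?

Spin Flow: ends 8:30am at or before Barre 45 starts 4pm → clear.
Core Basics: ends 11am at or before Barre 45 starts 4pm → clear.
HIIT Bootcamp: ends 12:30pm at or before Barre 45 starts 4pm → clear.
Strength 60: ends 3:45pm at or before Barre 45 starts 4pm → clear.
Stretch 60: starts 6:45pm at or after Barre 45 ends 6pm → clear.

No — it doesn't clash with anything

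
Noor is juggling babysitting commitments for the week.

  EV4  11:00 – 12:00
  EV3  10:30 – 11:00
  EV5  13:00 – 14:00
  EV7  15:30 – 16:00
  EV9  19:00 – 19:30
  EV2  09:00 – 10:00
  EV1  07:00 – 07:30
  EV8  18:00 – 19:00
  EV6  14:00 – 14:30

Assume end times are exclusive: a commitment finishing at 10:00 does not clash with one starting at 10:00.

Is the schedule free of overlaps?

Two intervals overlap when each starts before the other ends.
Sorted by start: EV1, EV2, EV3, EV4, EV5, EV6, EV7, EV8, EV9.
EV2 starts after EV1 ends — done with EV1.
EV3 starts after EV2 ends — done with EV2.
EV4 starts exactly when EV3 ends (back-to-back, no overlap) — done with EV3.
EV5 starts after EV4 ends — done with EV4.
EV6 starts exactly when EV5 ends (back-to-back, no overlap) — done with EV5.
EV7 starts after EV6 ends — done with EV6.
EV8 starts after EV7 ends — done with EV7.
EV9 starts exactly when EV8 ends (back-to-back, no overlap).
Every pair is clear; the schedule has no overlaps.

Yes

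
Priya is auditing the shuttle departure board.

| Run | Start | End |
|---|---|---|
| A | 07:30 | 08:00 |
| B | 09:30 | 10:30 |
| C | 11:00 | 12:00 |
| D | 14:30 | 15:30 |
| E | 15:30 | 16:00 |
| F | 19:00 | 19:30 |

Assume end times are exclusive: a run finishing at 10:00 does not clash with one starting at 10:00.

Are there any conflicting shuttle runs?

No

Check each pair: they overlap iff neither finishes before the other starts.
Sorted by start: A, B, C, D, E, F.
B starts after A ends, so nothing later overlaps A either.
C starts after B ends, so nothing later overlaps B either.
D starts after C ends, so nothing later overlaps C either.
E starts exactly when D ends (back-to-back, no overlap), so nothing later overlaps D either.
F starts after E ends.
Every pair is clear; the schedule has no overlaps.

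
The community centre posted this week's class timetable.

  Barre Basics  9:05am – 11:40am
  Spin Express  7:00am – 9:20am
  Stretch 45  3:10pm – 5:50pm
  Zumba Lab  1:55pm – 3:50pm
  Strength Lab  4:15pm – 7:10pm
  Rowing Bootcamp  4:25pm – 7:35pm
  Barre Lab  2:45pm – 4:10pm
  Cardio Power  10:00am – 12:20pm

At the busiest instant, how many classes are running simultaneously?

3

Sort all start/end points and keep a running count:
7:00am start Spin Express → 1
9:05am start Barre Basics → 2
9:20am end Spin Express → 1
10:00am start Cardio Power → 2
11:40am end Barre Basics → 1
12:20pm end Cardio Power → 0
1:55pm start Zumba Lab → 1
2:45pm start Barre Lab → 2
3:10pm start Stretch 45 → 3
3:50pm end Zumba Lab → 2
4:10pm end Barre Lab → 1
4:15pm start Strength Lab → 2
4:25pm start Rowing Bootcamp → 3
5:50pm end Stretch 45 → 2
7:10pm end Strength Lab → 1
7:35pm end Rowing Bootcamp → 0
Peak is 3, at 3:10pm (Barre Lab, Stretch 45, Zumba Lab).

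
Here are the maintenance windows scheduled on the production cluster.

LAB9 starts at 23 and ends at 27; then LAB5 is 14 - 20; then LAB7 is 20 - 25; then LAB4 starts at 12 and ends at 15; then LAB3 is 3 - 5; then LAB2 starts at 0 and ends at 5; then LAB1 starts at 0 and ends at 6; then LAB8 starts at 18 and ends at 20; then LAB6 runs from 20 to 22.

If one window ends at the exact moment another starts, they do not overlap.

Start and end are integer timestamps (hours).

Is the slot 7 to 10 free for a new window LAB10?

LAB1: ends 6 at or before LAB10 starts 7 → clear.
LAB2: ends 5 at or before LAB10 starts 7 → clear.
LAB3: ends 5 at or before LAB10 starts 7 → clear.
LAB4: starts 12 at or after LAB10 ends 10 → clear.
LAB5: starts 14 at or after LAB10 ends 10 → clear.
LAB8: starts 18 at or after LAB10 ends 10 → clear.
LAB6: starts 20 at or after LAB10 ends 10 → clear.
LAB7: starts 20 at or after LAB10 ends 10 → clear.
LAB9: starts 23 at or after LAB10 ends 10 → clear.

Yes — the slot is free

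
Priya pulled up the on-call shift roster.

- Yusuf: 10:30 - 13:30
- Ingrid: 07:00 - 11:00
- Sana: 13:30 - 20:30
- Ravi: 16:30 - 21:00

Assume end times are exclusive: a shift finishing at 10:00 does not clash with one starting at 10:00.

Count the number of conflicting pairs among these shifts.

2

Two intervals overlap when each starts before the other ends.
Sorted by start: Ingrid, Yusuf, Sana, Ravi.
Yusuf starts before Ingrid ends → Ingrid and Yusuf overlap.
Sana starts after Ingrid ends, so nothing later overlaps Ingrid either.
Sana starts exactly when Yusuf ends (back-to-back, no overlap), so nothing later overlaps Yusuf either.
Ravi starts before Sana ends → Sana and Ravi overlap.
Overlapping pairs: Ingrid & Yusuf, Ravi & Sana — 2 in total.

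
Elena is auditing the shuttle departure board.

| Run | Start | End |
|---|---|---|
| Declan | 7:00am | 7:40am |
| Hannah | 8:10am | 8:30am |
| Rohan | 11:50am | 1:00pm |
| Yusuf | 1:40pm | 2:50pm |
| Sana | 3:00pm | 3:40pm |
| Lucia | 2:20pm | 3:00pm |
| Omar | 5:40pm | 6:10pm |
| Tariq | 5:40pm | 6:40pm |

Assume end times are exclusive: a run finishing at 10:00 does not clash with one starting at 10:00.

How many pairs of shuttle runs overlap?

Sorted by start: Declan, Hannah, Rohan, Yusuf, Lucia, Sana, Omar, Tariq.
Hannah starts after Declan ends; Declan is clear from here.
Rohan starts after Hannah ends; Hannah is clear from here.
Yusuf starts after Rohan ends; Rohan is clear from here.
Lucia starts before Yusuf ends → Yusuf and Lucia overlap.
Sana starts after Yusuf ends; Yusuf is clear from here.
Sana starts exactly when Lucia ends (back-to-back, no overlap); Lucia is clear from here.
Omar starts after Sana ends; Sana is clear from here.
Tariq starts before Omar ends → Omar and Tariq overlap.
Overlapping pairs: Lucia & Yusuf, Omar & Tariq — 2 in total.

2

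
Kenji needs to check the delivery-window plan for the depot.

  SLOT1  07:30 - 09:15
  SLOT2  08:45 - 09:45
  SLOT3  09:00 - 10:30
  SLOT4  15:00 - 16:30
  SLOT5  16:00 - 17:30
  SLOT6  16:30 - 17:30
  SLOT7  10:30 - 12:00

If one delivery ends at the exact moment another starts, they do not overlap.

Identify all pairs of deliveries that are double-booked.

Sorted by start: SLOT1, SLOT2, SLOT3, SLOT7, SLOT4, SLOT5, SLOT6.
SLOT2 starts before SLOT1 ends → SLOT1 and SLOT2 overlap.
SLOT3 starts before SLOT1 ends → SLOT1 and SLOT3 overlap.
SLOT7 starts after SLOT1 ends, so nothing later overlaps SLOT1 either.
SLOT3 starts before SLOT2 ends → SLOT2 and SLOT3 overlap.
SLOT7 starts after SLOT2 ends, so nothing later overlaps SLOT2 either.
SLOT7 starts exactly when SLOT3 ends (back-to-back, no overlap), so nothing later overlaps SLOT3 either.
SLOT4 starts after SLOT7 ends, so nothing later overlaps SLOT7 either.
SLOT5 starts before SLOT4 ends → SLOT4 and SLOT5 overlap.
SLOT6 starts exactly when SLOT4 ends (back-to-back, no overlap).
SLOT6 starts before SLOT5 ends → SLOT5 and SLOT6 overlap.

SLOT1 & SLOT2, SLOT1 & SLOT3, SLOT2 & SLOT3, SLOT4 & SLOT5, SLOT5 & SLOT6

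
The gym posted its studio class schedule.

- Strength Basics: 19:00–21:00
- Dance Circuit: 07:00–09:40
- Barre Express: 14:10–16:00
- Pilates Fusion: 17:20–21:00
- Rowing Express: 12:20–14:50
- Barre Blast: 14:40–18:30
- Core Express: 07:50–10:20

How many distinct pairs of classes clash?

6

Sorted by start: Dance Circuit, Core Express, Rowing Express, Barre Express, Barre Blast, Pilates Fusion, Strength Basics.
Core Express starts before Dance Circuit ends → Dance Circuit and Core Express overlap.
Rowing Express starts after Dance Circuit ends, so Dance Circuit has no further overlaps.
Rowing Express starts after Core Express ends, so Core Express has no further overlaps.
Barre Express starts before Rowing Express ends → Rowing Express and Barre Express overlap.
Barre Blast starts before Rowing Express ends → Rowing Express and Barre Blast overlap.
Pilates Fusion starts after Rowing Express ends, so Rowing Express has no further overlaps.
Barre Blast starts before Barre Express ends → Barre Express and Barre Blast overlap.
Pilates Fusion starts after Barre Express ends, so Barre Express has no further overlaps.
Pilates Fusion starts before Barre Blast ends → Barre Blast and Pilates Fusion overlap.
Strength Basics starts after Barre Blast ends.
Strength Basics starts before Pilates Fusion ends → Pilates Fusion and Strength Basics overlap.
Overlapping pairs: Barre Blast & Barre Express, Barre Blast & Pilates Fusion, Barre Blast & Rowing Express, Barre Express & Rowing Express, Core Express & Dance Circuit, Pilates Fusion & Strength Basics — 6 in total.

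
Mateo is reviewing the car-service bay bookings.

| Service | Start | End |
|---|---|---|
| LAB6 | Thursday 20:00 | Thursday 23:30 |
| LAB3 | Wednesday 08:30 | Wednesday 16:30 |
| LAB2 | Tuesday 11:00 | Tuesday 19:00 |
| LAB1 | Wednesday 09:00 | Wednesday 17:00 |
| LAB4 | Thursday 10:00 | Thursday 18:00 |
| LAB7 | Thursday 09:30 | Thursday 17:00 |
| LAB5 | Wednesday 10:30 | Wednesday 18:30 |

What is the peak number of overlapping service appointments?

3

Walk through starts and ends in time order (an end at T is processed before a start at T):
Tuesday 11:00 start LAB2 → 1
Tuesday 19:00 end LAB2 → 0
Wednesday 08:30 start LAB3 → 1
Wednesday 09:00 start LAB1 → 2
Wednesday 10:30 start LAB5 → 3
Wednesday 16:30 end LAB3 → 2
Wednesday 17:00 end LAB1 → 1
Wednesday 18:30 end LAB5 → 0
Thursday 09:30 start LAB7 → 1
Thursday 10:00 start LAB4 → 2
Thursday 17:00 end LAB7 → 1
Thursday 18:00 end LAB4 → 0
Thursday 20:00 start LAB6 → 1
Thursday 23:30 end LAB6 → 0
Peak is 3, at Wednesday 10:30 (LAB1, LAB3, LAB5).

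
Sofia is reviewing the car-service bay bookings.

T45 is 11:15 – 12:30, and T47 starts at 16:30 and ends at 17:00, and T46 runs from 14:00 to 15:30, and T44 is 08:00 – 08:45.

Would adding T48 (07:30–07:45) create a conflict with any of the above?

T44: starts 08:00 at or after T48 ends 07:45 → clear.
T45: starts 11:15 at or after T48 ends 07:45 → clear.
T46: starts 14:00 at or after T48 ends 07:45 → clear.
T47: starts 16:30 at or after T48 ends 07:45 → clear.

No — it doesn't clash with anything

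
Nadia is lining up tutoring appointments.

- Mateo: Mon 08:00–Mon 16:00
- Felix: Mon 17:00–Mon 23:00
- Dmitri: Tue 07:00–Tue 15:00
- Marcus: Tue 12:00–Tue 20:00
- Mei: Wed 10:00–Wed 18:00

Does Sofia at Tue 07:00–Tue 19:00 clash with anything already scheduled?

Mateo: ends Mon 16:00 at or before Sofia starts Tue 07:00 → clear.
Felix: ends Mon 23:00 at or before Sofia starts Tue 07:00 → clear.
Dmitri: starts Tue 07:00 before Sofia ends Tue 19:00, and ends Tue 15:00 after Sofia starts Tue 07:00 → overlap.
Marcus: starts Tue 12:00 before Sofia ends Tue 19:00, and ends Tue 20:00 after Sofia starts Tue 07:00 → overlap.
Mei: starts Wed 10:00 at or after Sofia ends Tue 19:00 → clear.
Sofia overlaps Dmitri, Marcus.

Yes — it overlaps Dmitri, Marcus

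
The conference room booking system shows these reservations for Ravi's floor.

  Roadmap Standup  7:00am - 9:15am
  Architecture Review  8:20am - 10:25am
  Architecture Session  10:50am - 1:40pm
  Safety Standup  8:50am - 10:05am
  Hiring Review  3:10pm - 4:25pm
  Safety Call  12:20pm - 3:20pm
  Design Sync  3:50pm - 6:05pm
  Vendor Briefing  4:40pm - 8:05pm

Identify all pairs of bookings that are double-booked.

Architecture Review & Roadmap Standup, Architecture Review & Safety Standup, Architecture Session & Safety Call, Design Sync & Hiring Review, Design Sync & Vendor Briefing, Hiring Review & Safety Call, Roadmap Standup & Safety Standup

Sorted by start: Roadmap Standup, Architecture Review, Safety Standup, Architecture Session, Safety Call, Hiring Review, Design Sync, Vendor Briefing.
Architecture Review starts before Roadmap Standup ends → Roadmap Standup and Architecture Review overlap.
Safety Standup starts before Roadmap Standup ends → Roadmap Standup and Safety Standup overlap.
Architecture Session starts after Roadmap Standup ends, so nothing later overlaps Roadmap Standup either.
Safety Standup starts before Architecture Review ends → Architecture Review and Safety Standup overlap.
Architecture Session starts after Architecture Review ends, so nothing later overlaps Architecture Review either.
Architecture Session starts after Safety Standup ends, so nothing later overlaps Safety Standup either.
Safety Call starts before Architecture Session ends → Architecture Session and Safety Call overlap.
Hiring Review starts after Architecture Session ends, so nothing later overlaps Architecture Session either.
Hiring Review starts before Safety Call ends → Safety Call and Hiring Review overlap.
Design Sync starts after Safety Call ends, so nothing later overlaps Safety Call either.
Design Sync starts before Hiring Review ends → Hiring Review and Design Sync overlap.
Vendor Briefing starts after Hiring Review ends.
Vendor Briefing starts before Design Sync ends → Design Sync and Vendor Briefing overlap.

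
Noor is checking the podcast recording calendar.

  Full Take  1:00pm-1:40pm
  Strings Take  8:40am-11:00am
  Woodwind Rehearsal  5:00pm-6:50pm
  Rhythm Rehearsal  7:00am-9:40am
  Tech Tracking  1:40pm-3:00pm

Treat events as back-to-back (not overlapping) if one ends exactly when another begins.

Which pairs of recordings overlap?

Rhythm Rehearsal & Strings Take

Sorted by start: Rhythm Rehearsal, Strings Take, Full Take, Tech Tracking, Woodwind Rehearsal.
Strings Take starts before Rhythm Rehearsal ends → Rhythm Rehearsal and Strings Take overlap.
Full Take starts after Rhythm Rehearsal ends — done with Rhythm Rehearsal.
Full Take starts after Strings Take ends — done with Strings Take.
Tech Tracking starts exactly when Full Take ends (back-to-back, no overlap) — done with Full Take.
Woodwind Rehearsal starts after Tech Tracking ends.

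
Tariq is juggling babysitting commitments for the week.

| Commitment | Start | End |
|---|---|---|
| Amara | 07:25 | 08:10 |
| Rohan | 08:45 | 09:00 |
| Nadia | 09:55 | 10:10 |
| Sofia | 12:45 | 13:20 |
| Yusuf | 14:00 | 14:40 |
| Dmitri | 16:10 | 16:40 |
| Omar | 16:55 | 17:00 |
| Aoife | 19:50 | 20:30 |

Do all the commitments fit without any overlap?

Sorted by start: Amara, Rohan, Nadia, Sofia, Yusuf, Dmitri, Omar, Aoife.
Rohan starts after Amara ends — done with Amara.
Nadia starts after Rohan ends — done with Rohan.
Sofia starts after Nadia ends — done with Nadia.
Yusuf starts after Sofia ends — done with Sofia.
Dmitri starts after Yusuf ends — done with Yusuf.
Omar starts after Dmitri ends — done with Dmitri.
Aoife starts after Omar ends.
Every pair is clear; the schedule has no overlaps.

Yes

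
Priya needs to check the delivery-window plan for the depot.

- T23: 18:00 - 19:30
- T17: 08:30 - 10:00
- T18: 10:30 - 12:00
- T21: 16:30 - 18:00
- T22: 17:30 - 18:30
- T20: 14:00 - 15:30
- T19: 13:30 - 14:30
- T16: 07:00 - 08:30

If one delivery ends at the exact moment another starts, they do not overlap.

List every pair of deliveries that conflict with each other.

Sorted by start: T16, T17, T18, T19, T20, T21, T22, T23.
T17 starts exactly when T16 ends (back-to-back, no overlap), so nothing later overlaps T16 either.
T18 starts after T17 ends, so nothing later overlaps T17 either.
T19 starts after T18 ends, so nothing later overlaps T18 either.
T20 starts before T19 ends → T19 and T20 overlap.
T21 starts after T19 ends, so nothing later overlaps T19 either.
T21 starts after T20 ends, so nothing later overlaps T20 either.
T22 starts before T21 ends → T21 and T22 overlap.
T23 starts exactly when T21 ends (back-to-back, no overlap).
T23 starts before T22 ends → T22 and T23 overlap.

T19 & T20, T21 & T22, T22 & T23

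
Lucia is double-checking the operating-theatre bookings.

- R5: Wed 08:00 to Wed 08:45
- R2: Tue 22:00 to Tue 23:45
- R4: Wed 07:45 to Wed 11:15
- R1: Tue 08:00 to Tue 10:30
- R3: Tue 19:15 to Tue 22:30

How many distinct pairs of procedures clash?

Check each pair: they overlap iff neither finishes before the other starts.
Sorted by start: R1, R3, R2, R4, R5.
R3 starts after R1 ends; R1 is clear from here.
R2 starts before R3 ends → R3 and R2 overlap.
R4 starts after R3 ends; R3 is clear from here.
R4 starts after R2 ends; R2 is clear from here.
R5 starts before R4 ends → R4 and R5 overlap.
Overlapping pairs: R2 & R3, R4 & R5 — 2 in total.

2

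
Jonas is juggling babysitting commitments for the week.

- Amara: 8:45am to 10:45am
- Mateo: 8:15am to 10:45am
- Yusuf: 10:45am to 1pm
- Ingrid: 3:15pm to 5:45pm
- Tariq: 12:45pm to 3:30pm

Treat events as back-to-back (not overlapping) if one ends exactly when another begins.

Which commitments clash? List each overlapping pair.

Two intervals overlap when each starts before the other ends.
Sorted by start: Mateo, Amara, Yusuf, Tariq, Ingrid.
Amara starts before Mateo ends → Mateo and Amara overlap.
Yusuf starts exactly when Mateo ends (back-to-back, no overlap), so Mateo has no further overlaps.
Yusuf starts exactly when Amara ends (back-to-back, no overlap), so Amara has no further overlaps.
Tariq starts before Yusuf ends → Yusuf and Tariq overlap.
Ingrid starts after Yusuf ends.
Ingrid starts before Tariq ends → Tariq and Ingrid overlap.

Amara & Mateo, Ingrid & Tariq, Tariq & Yusuf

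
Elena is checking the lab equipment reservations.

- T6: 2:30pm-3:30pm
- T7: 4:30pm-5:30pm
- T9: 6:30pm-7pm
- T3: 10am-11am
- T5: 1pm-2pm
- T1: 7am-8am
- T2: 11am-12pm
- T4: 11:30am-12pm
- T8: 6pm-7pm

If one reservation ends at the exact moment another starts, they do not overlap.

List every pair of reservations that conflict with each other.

Check each pair: they overlap iff neither finishes before the other starts.
Sorted by start: T1, T3, T2, T4, T5, T6, T7, T8, T9.
T3 starts after T1 ends; T1 is clear from here.
T2 starts exactly when T3 ends (back-to-back, no overlap); T3 is clear from here.
T4 starts before T2 ends → T2 and T4 overlap.
T5 starts after T2 ends; T2 is clear from here.
T5 starts after T4 ends; T4 is clear from here.
T6 starts after T5 ends; T5 is clear from here.
T7 starts after T6 ends; T6 is clear from here.
T8 starts after T7 ends; T7 is clear from here.
T9 starts before T8 ends → T8 and T9 overlap.

T2 & T4, T8 & T9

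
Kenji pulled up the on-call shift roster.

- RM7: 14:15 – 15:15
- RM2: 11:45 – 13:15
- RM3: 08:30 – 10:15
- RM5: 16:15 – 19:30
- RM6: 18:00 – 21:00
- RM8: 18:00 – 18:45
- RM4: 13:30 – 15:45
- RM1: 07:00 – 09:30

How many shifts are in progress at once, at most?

Walk through starts and ends in time order (an end at T is processed before a start at T):
07:00 start RM1 → 1
08:30 start RM3 → 2
09:30 end RM1 → 1
10:15 end RM3 → 0
11:45 start RM2 → 1
13:15 end RM2 → 0
13:30 start RM4 → 1
14:15 start RM7 → 2
15:15 end RM7 → 1
15:45 end RM4 → 0
16:15 start RM5 → 1
18:00 start RM6 → 2
18:00 start RM8 → 3
18:45 end RM8 → 2
19:30 end RM5 → 1
21:00 end RM6 → 0
Peak is 3, at 18:00 (RM5, RM6, RM8).

3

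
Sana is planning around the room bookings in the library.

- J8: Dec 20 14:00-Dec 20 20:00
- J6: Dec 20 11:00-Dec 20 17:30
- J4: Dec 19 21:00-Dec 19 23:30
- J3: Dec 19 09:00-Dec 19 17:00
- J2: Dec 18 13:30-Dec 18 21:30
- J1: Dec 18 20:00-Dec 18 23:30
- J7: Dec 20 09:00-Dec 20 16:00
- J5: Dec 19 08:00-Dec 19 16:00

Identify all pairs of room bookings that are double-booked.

Sorted by start: J2, J1, J5, J3, J4, J7, J6, J8.
J1 starts before J2 ends → J2 and J1 overlap.
J5 starts after J2 ends, so nothing later overlaps J2 either.
J5 starts after J1 ends, so nothing later overlaps J1 either.
J3 starts before J5 ends → J5 and J3 overlap.
J4 starts after J5 ends, so nothing later overlaps J5 either.
J4 starts after J3 ends, so nothing later overlaps J3 either.
J7 starts after J4 ends, so nothing later overlaps J4 either.
J6 starts before J7 ends → J7 and J6 overlap.
J8 starts before J7 ends → J7 and J8 overlap.
J8 starts before J6 ends → J6 and J8 overlap.

J1 & J2, J3 & J5, J6 & J7, J6 & J8, J7 & J8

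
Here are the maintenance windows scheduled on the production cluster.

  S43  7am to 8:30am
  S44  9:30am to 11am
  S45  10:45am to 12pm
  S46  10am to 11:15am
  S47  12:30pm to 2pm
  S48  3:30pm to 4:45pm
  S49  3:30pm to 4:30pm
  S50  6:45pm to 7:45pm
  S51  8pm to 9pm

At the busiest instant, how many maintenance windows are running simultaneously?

Sort all start/end points and keep a running count:
7am start S43 → 1
8:30am end S43 → 0
9:30am start S44 → 1
10am start S46 → 2
10:45am start S45 → 3
11am end S44 → 2
11:15am end S46 → 1
12pm end S45 → 0
12:30pm start S47 → 1
2pm end S47 → 0
3:30pm start S48 → 1
3:30pm start S49 → 2
4:30pm end S49 → 1
4:45pm end S48 → 0
6:45pm start S50 → 1
7:45pm end S50 → 0
8pm start S51 → 1
9pm end S51 → 0
Peak is 3, at 10:45am (S44, S45, S46).

3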